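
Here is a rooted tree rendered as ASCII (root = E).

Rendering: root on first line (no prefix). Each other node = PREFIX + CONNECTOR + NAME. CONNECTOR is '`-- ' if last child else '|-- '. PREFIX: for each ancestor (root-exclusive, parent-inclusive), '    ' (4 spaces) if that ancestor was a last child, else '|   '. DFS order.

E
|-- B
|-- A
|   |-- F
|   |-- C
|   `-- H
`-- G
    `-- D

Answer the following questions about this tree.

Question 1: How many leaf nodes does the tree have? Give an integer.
Answer: 5

Derivation:
Leaves (nodes with no children): B, C, D, F, H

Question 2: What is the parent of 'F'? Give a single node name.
Scan adjacency: F appears as child of A

Answer: A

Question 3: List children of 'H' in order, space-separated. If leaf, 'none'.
Answer: none

Derivation:
Node H's children (from adjacency): (leaf)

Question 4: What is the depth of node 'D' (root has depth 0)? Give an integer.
Answer: 2

Derivation:
Path from root to D: E -> G -> D
Depth = number of edges = 2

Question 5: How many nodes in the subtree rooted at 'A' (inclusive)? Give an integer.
Subtree rooted at A contains: A, C, F, H
Count = 4

Answer: 4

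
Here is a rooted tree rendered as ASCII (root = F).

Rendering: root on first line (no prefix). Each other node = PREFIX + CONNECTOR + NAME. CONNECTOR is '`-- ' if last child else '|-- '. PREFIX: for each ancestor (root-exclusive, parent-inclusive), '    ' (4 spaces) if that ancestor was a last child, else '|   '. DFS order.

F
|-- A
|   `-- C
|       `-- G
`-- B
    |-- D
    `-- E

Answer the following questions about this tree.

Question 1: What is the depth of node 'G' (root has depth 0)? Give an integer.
Path from root to G: F -> A -> C -> G
Depth = number of edges = 3

Answer: 3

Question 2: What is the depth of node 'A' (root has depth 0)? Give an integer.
Answer: 1

Derivation:
Path from root to A: F -> A
Depth = number of edges = 1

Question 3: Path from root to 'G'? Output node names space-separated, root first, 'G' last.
Answer: F A C G

Derivation:
Walk down from root: F -> A -> C -> G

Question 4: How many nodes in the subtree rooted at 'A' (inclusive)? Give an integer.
Answer: 3

Derivation:
Subtree rooted at A contains: A, C, G
Count = 3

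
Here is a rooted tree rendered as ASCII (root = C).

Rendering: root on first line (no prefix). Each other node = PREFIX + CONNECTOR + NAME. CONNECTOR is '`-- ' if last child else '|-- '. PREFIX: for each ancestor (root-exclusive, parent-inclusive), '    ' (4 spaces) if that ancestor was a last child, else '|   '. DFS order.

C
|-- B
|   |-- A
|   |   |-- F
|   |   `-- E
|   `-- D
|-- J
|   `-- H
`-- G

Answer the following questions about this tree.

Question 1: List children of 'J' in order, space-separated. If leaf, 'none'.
Answer: H

Derivation:
Node J's children (from adjacency): H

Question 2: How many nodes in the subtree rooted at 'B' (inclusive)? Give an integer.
Answer: 5

Derivation:
Subtree rooted at B contains: A, B, D, E, F
Count = 5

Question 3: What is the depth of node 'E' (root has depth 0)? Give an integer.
Answer: 3

Derivation:
Path from root to E: C -> B -> A -> E
Depth = number of edges = 3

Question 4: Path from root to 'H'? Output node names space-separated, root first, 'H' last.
Answer: C J H

Derivation:
Walk down from root: C -> J -> H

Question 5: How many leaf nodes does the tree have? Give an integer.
Answer: 5

Derivation:
Leaves (nodes with no children): D, E, F, G, H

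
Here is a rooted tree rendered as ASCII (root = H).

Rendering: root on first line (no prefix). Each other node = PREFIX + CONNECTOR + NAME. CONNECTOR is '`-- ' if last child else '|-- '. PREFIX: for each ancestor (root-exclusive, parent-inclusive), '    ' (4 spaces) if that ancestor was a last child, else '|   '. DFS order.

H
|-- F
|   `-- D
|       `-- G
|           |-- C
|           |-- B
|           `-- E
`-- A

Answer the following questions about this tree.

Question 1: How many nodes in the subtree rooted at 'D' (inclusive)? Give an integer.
Subtree rooted at D contains: B, C, D, E, G
Count = 5

Answer: 5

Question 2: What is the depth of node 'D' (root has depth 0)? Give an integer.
Path from root to D: H -> F -> D
Depth = number of edges = 2

Answer: 2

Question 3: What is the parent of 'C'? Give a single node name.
Answer: G

Derivation:
Scan adjacency: C appears as child of G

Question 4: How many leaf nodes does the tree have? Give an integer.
Leaves (nodes with no children): A, B, C, E

Answer: 4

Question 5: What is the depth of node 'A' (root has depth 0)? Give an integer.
Path from root to A: H -> A
Depth = number of edges = 1

Answer: 1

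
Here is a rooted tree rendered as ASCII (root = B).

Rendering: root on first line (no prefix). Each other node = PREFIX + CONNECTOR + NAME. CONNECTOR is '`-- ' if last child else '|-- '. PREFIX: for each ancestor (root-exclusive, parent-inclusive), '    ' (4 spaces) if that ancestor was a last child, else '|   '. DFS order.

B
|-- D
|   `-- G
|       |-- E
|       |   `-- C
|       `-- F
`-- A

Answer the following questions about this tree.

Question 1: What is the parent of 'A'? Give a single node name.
Scan adjacency: A appears as child of B

Answer: B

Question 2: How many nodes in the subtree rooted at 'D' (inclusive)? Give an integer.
Answer: 5

Derivation:
Subtree rooted at D contains: C, D, E, F, G
Count = 5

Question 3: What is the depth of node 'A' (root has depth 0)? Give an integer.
Answer: 1

Derivation:
Path from root to A: B -> A
Depth = number of edges = 1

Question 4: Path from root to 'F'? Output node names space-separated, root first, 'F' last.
Walk down from root: B -> D -> G -> F

Answer: B D G F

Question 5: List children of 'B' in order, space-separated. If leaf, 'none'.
Node B's children (from adjacency): D, A

Answer: D A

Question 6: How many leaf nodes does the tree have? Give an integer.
Leaves (nodes with no children): A, C, F

Answer: 3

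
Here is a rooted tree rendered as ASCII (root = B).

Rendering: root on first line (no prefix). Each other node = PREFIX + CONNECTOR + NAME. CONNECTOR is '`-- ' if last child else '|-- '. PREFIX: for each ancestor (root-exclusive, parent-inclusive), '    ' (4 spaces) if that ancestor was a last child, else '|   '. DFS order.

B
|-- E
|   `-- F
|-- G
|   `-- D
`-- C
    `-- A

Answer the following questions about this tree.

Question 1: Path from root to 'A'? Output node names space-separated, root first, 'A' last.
Walk down from root: B -> C -> A

Answer: B C A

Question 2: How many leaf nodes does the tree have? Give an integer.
Leaves (nodes with no children): A, D, F

Answer: 3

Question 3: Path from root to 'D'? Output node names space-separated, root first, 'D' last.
Walk down from root: B -> G -> D

Answer: B G D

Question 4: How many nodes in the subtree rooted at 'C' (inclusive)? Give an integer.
Answer: 2

Derivation:
Subtree rooted at C contains: A, C
Count = 2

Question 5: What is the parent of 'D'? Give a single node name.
Scan adjacency: D appears as child of G

Answer: G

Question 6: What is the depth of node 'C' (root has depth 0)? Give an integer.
Path from root to C: B -> C
Depth = number of edges = 1

Answer: 1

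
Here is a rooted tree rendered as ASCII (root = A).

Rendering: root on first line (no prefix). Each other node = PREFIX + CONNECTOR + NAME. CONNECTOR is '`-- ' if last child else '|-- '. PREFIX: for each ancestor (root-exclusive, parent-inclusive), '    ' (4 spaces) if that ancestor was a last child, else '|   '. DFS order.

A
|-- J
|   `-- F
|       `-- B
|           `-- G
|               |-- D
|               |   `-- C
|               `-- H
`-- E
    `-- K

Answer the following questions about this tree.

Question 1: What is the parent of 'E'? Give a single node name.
Answer: A

Derivation:
Scan adjacency: E appears as child of A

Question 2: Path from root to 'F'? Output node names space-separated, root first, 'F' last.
Walk down from root: A -> J -> F

Answer: A J F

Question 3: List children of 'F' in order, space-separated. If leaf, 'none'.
Answer: B

Derivation:
Node F's children (from adjacency): B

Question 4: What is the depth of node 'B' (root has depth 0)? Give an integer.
Path from root to B: A -> J -> F -> B
Depth = number of edges = 3

Answer: 3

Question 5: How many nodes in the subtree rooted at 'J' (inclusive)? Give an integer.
Subtree rooted at J contains: B, C, D, F, G, H, J
Count = 7

Answer: 7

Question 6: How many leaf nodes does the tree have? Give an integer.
Leaves (nodes with no children): C, H, K

Answer: 3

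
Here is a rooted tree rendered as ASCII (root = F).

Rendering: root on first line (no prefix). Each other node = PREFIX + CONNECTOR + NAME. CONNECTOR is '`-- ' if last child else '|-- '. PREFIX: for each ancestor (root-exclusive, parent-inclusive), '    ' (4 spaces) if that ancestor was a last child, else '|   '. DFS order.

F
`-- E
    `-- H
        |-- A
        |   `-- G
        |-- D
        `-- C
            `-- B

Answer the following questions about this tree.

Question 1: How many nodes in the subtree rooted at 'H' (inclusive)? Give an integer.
Answer: 6

Derivation:
Subtree rooted at H contains: A, B, C, D, G, H
Count = 6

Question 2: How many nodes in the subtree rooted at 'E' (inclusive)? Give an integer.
Answer: 7

Derivation:
Subtree rooted at E contains: A, B, C, D, E, G, H
Count = 7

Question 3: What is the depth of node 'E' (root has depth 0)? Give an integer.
Answer: 1

Derivation:
Path from root to E: F -> E
Depth = number of edges = 1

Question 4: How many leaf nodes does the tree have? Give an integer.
Answer: 3

Derivation:
Leaves (nodes with no children): B, D, G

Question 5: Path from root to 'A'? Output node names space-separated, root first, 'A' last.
Walk down from root: F -> E -> H -> A

Answer: F E H A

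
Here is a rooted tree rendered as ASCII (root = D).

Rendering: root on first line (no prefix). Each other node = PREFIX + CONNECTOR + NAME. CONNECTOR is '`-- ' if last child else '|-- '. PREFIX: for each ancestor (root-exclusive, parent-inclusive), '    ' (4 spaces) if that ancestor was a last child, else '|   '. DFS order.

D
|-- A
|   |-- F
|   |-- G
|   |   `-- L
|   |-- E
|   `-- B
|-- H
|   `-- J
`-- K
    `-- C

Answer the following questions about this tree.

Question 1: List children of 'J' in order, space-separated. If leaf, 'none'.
Answer: none

Derivation:
Node J's children (from adjacency): (leaf)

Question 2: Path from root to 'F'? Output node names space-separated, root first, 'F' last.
Answer: D A F

Derivation:
Walk down from root: D -> A -> F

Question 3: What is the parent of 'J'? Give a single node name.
Answer: H

Derivation:
Scan adjacency: J appears as child of H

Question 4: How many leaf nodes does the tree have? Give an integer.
Leaves (nodes with no children): B, C, E, F, J, L

Answer: 6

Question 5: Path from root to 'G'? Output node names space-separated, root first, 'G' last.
Answer: D A G

Derivation:
Walk down from root: D -> A -> G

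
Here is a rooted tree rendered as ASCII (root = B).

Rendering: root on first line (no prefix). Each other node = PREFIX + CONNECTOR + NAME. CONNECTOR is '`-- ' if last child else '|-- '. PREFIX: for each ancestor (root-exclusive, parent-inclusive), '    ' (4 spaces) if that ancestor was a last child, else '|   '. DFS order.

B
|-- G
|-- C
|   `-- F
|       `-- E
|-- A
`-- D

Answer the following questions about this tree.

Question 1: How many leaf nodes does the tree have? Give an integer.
Answer: 4

Derivation:
Leaves (nodes with no children): A, D, E, G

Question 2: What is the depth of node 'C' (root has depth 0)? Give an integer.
Path from root to C: B -> C
Depth = number of edges = 1

Answer: 1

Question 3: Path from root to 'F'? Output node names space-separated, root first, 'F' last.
Answer: B C F

Derivation:
Walk down from root: B -> C -> F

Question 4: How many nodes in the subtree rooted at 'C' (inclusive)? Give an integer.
Answer: 3

Derivation:
Subtree rooted at C contains: C, E, F
Count = 3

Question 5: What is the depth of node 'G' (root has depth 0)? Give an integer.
Path from root to G: B -> G
Depth = number of edges = 1

Answer: 1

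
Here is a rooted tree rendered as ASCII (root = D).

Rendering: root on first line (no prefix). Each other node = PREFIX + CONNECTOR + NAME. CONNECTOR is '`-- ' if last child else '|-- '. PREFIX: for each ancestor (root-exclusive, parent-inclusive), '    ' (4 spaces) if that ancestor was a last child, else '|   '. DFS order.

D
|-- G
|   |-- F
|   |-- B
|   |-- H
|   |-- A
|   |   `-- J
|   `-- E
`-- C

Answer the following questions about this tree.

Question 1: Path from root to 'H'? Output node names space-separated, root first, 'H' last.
Answer: D G H

Derivation:
Walk down from root: D -> G -> H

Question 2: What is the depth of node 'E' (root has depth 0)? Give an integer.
Path from root to E: D -> G -> E
Depth = number of edges = 2

Answer: 2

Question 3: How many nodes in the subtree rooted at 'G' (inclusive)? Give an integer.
Subtree rooted at G contains: A, B, E, F, G, H, J
Count = 7

Answer: 7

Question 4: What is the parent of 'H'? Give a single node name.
Scan adjacency: H appears as child of G

Answer: G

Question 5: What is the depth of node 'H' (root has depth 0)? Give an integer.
Path from root to H: D -> G -> H
Depth = number of edges = 2

Answer: 2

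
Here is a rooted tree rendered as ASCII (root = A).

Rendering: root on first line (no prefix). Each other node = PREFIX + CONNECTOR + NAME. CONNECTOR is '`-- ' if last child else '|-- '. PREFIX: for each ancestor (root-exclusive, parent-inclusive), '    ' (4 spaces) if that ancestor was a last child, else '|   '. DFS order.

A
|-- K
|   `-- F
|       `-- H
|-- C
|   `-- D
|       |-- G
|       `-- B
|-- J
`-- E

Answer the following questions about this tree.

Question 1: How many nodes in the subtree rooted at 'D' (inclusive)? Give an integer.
Answer: 3

Derivation:
Subtree rooted at D contains: B, D, G
Count = 3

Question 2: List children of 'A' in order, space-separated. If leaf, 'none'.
Node A's children (from adjacency): K, C, J, E

Answer: K C J E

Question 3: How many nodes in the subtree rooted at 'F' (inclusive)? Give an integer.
Subtree rooted at F contains: F, H
Count = 2

Answer: 2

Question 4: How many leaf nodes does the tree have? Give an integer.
Answer: 5

Derivation:
Leaves (nodes with no children): B, E, G, H, J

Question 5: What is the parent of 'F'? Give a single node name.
Scan adjacency: F appears as child of K

Answer: K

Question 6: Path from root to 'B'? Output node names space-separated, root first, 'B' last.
Walk down from root: A -> C -> D -> B

Answer: A C D B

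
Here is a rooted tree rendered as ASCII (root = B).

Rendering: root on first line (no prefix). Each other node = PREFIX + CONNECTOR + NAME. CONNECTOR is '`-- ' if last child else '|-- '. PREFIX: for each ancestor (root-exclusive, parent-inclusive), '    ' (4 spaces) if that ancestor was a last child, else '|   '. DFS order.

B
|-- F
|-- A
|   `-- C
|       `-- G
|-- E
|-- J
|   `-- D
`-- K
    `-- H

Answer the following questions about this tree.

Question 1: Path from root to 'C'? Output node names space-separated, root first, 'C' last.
Walk down from root: B -> A -> C

Answer: B A C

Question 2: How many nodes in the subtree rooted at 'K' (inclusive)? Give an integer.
Subtree rooted at K contains: H, K
Count = 2

Answer: 2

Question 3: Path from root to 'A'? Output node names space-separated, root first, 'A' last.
Walk down from root: B -> A

Answer: B A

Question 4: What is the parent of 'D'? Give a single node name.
Answer: J

Derivation:
Scan adjacency: D appears as child of J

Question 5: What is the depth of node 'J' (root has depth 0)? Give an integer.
Answer: 1

Derivation:
Path from root to J: B -> J
Depth = number of edges = 1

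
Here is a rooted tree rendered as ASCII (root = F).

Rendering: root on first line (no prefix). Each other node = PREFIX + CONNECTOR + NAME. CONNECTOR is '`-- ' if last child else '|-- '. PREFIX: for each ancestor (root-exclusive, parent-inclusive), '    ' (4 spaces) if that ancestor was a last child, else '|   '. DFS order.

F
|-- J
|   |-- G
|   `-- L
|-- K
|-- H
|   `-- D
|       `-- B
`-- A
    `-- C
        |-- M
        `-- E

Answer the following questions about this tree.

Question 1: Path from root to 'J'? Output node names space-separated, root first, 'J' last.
Walk down from root: F -> J

Answer: F J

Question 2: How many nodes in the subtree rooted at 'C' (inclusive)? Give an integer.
Answer: 3

Derivation:
Subtree rooted at C contains: C, E, M
Count = 3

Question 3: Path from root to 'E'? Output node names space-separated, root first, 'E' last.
Answer: F A C E

Derivation:
Walk down from root: F -> A -> C -> E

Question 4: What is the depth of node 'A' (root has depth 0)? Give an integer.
Path from root to A: F -> A
Depth = number of edges = 1

Answer: 1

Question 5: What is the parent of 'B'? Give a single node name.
Scan adjacency: B appears as child of D

Answer: D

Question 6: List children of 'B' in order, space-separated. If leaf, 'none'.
Node B's children (from adjacency): (leaf)

Answer: none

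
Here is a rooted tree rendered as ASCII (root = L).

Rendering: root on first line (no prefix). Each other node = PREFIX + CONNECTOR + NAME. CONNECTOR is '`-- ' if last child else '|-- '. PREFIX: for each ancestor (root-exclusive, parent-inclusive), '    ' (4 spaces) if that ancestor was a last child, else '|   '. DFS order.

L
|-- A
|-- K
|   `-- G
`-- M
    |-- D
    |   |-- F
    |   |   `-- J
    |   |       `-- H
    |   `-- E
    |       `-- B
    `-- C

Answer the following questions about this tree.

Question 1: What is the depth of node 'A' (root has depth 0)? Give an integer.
Path from root to A: L -> A
Depth = number of edges = 1

Answer: 1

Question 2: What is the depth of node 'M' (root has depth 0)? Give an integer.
Path from root to M: L -> M
Depth = number of edges = 1

Answer: 1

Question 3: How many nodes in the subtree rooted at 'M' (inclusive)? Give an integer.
Subtree rooted at M contains: B, C, D, E, F, H, J, M
Count = 8

Answer: 8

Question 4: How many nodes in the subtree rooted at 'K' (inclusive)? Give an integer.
Answer: 2

Derivation:
Subtree rooted at K contains: G, K
Count = 2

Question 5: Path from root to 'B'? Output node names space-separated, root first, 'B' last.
Answer: L M D E B

Derivation:
Walk down from root: L -> M -> D -> E -> B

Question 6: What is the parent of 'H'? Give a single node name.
Answer: J

Derivation:
Scan adjacency: H appears as child of J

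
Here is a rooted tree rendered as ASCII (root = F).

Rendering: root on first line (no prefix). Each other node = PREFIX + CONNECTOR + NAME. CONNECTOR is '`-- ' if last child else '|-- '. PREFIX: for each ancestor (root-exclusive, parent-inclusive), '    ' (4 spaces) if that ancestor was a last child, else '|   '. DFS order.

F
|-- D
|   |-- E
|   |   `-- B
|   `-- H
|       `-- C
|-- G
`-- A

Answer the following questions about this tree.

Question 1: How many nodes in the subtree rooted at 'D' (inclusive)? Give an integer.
Answer: 5

Derivation:
Subtree rooted at D contains: B, C, D, E, H
Count = 5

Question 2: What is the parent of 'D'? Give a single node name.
Scan adjacency: D appears as child of F

Answer: F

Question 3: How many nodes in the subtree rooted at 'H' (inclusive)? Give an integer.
Subtree rooted at H contains: C, H
Count = 2

Answer: 2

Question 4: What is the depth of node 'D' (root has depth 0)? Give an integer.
Path from root to D: F -> D
Depth = number of edges = 1

Answer: 1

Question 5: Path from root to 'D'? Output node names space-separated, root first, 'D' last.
Walk down from root: F -> D

Answer: F D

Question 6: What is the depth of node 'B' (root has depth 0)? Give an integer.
Path from root to B: F -> D -> E -> B
Depth = number of edges = 3

Answer: 3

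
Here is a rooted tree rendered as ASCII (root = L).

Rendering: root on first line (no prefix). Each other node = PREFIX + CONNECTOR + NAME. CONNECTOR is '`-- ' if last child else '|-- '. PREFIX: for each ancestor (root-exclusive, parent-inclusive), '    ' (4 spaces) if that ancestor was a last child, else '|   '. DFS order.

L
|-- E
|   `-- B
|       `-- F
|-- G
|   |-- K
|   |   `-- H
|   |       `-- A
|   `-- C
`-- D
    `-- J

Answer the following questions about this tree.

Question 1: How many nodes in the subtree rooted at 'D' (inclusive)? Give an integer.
Answer: 2

Derivation:
Subtree rooted at D contains: D, J
Count = 2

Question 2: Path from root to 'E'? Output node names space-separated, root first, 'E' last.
Walk down from root: L -> E

Answer: L E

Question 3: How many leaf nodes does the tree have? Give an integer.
Answer: 4

Derivation:
Leaves (nodes with no children): A, C, F, J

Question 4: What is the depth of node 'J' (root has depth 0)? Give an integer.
Path from root to J: L -> D -> J
Depth = number of edges = 2

Answer: 2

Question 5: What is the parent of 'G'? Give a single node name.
Answer: L

Derivation:
Scan adjacency: G appears as child of L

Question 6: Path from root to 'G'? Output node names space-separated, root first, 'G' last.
Answer: L G

Derivation:
Walk down from root: L -> G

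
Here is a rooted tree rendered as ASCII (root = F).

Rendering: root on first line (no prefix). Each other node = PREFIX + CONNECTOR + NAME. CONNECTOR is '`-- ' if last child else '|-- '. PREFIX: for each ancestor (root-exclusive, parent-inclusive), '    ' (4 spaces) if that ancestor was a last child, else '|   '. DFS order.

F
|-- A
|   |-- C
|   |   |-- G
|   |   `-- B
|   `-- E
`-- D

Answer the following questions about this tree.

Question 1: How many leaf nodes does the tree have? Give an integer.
Answer: 4

Derivation:
Leaves (nodes with no children): B, D, E, G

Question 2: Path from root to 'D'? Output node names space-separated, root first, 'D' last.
Answer: F D

Derivation:
Walk down from root: F -> D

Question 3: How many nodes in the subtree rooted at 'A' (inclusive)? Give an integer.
Answer: 5

Derivation:
Subtree rooted at A contains: A, B, C, E, G
Count = 5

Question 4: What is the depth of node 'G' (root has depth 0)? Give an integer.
Path from root to G: F -> A -> C -> G
Depth = number of edges = 3

Answer: 3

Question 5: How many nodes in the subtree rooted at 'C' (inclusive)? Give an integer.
Subtree rooted at C contains: B, C, G
Count = 3

Answer: 3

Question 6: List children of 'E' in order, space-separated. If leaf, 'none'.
Answer: none

Derivation:
Node E's children (from adjacency): (leaf)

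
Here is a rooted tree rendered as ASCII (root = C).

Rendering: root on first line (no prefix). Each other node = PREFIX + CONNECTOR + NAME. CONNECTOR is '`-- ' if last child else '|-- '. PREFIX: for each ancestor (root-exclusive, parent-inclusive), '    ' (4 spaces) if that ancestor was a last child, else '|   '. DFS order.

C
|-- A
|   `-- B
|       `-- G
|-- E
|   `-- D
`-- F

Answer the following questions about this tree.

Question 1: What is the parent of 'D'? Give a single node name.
Scan adjacency: D appears as child of E

Answer: E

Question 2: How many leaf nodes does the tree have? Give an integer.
Leaves (nodes with no children): D, F, G

Answer: 3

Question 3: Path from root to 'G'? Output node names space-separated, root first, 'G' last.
Answer: C A B G

Derivation:
Walk down from root: C -> A -> B -> G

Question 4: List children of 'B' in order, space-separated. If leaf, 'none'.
Node B's children (from adjacency): G

Answer: G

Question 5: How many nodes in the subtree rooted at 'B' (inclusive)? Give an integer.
Subtree rooted at B contains: B, G
Count = 2

Answer: 2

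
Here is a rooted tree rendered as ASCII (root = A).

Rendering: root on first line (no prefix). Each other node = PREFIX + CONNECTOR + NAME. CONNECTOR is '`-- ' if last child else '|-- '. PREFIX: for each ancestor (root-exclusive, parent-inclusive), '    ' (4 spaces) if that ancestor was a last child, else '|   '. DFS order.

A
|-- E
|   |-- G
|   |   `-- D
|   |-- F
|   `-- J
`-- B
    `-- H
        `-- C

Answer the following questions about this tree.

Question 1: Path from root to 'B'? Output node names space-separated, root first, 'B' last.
Answer: A B

Derivation:
Walk down from root: A -> B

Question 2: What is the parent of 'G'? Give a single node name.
Answer: E

Derivation:
Scan adjacency: G appears as child of E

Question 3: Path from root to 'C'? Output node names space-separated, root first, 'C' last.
Answer: A B H C

Derivation:
Walk down from root: A -> B -> H -> C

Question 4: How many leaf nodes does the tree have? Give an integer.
Leaves (nodes with no children): C, D, F, J

Answer: 4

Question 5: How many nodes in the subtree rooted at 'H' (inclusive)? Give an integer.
Answer: 2

Derivation:
Subtree rooted at H contains: C, H
Count = 2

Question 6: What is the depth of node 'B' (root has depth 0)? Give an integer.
Path from root to B: A -> B
Depth = number of edges = 1

Answer: 1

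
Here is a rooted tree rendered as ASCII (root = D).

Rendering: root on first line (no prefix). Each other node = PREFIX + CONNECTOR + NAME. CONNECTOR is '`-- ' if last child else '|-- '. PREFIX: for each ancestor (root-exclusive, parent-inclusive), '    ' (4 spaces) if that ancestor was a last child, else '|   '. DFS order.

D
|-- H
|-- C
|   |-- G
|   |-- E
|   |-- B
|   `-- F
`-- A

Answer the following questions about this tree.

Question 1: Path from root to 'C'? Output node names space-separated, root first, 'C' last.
Answer: D C

Derivation:
Walk down from root: D -> C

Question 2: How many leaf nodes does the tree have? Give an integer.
Leaves (nodes with no children): A, B, E, F, G, H

Answer: 6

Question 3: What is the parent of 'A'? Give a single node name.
Scan adjacency: A appears as child of D

Answer: D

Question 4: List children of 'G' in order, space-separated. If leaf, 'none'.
Node G's children (from adjacency): (leaf)

Answer: none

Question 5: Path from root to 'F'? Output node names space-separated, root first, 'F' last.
Answer: D C F

Derivation:
Walk down from root: D -> C -> F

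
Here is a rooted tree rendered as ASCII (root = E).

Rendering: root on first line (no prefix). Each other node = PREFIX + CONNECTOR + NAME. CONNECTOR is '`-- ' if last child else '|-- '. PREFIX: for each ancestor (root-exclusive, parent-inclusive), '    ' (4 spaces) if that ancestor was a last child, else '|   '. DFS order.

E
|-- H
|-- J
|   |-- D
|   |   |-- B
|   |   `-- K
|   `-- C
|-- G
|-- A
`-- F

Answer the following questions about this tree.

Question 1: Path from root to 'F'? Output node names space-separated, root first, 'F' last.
Walk down from root: E -> F

Answer: E F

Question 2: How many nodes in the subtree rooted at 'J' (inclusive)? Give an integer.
Answer: 5

Derivation:
Subtree rooted at J contains: B, C, D, J, K
Count = 5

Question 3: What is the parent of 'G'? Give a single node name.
Answer: E

Derivation:
Scan adjacency: G appears as child of E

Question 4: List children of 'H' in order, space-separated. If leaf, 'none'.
Answer: none

Derivation:
Node H's children (from adjacency): (leaf)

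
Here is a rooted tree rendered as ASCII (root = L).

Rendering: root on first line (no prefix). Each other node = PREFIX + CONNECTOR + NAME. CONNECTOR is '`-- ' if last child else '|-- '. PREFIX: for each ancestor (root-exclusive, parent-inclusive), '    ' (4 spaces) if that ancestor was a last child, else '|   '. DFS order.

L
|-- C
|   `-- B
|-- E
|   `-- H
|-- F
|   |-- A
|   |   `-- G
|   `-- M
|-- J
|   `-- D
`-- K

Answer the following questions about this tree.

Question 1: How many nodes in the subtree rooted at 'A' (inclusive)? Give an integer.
Answer: 2

Derivation:
Subtree rooted at A contains: A, G
Count = 2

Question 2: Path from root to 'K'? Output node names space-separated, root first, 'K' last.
Walk down from root: L -> K

Answer: L K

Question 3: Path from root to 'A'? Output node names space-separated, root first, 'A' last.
Answer: L F A

Derivation:
Walk down from root: L -> F -> A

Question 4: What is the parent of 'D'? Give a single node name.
Answer: J

Derivation:
Scan adjacency: D appears as child of J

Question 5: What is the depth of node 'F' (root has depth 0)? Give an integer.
Path from root to F: L -> F
Depth = number of edges = 1

Answer: 1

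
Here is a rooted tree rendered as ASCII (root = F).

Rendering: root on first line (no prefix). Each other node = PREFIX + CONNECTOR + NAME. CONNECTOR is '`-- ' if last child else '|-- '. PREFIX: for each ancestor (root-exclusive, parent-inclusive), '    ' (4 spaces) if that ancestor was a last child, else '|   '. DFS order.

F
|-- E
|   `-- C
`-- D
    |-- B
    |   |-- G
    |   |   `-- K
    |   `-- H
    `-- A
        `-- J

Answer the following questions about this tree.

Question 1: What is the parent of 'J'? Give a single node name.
Scan adjacency: J appears as child of A

Answer: A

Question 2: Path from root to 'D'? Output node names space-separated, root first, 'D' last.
Answer: F D

Derivation:
Walk down from root: F -> D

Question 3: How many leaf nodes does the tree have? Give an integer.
Answer: 4

Derivation:
Leaves (nodes with no children): C, H, J, K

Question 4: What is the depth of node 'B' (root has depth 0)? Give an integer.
Path from root to B: F -> D -> B
Depth = number of edges = 2

Answer: 2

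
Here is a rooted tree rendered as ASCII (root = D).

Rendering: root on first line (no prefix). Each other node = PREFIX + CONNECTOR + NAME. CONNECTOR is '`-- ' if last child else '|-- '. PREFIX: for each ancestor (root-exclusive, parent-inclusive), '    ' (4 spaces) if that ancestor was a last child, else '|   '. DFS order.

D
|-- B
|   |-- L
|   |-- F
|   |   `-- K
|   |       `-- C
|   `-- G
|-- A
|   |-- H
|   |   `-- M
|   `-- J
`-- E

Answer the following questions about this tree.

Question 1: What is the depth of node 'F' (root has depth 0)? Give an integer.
Path from root to F: D -> B -> F
Depth = number of edges = 2

Answer: 2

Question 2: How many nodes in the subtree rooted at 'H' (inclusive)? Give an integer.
Subtree rooted at H contains: H, M
Count = 2

Answer: 2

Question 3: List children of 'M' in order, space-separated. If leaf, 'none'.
Node M's children (from adjacency): (leaf)

Answer: none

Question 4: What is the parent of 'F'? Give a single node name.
Scan adjacency: F appears as child of B

Answer: B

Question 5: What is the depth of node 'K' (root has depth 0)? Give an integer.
Path from root to K: D -> B -> F -> K
Depth = number of edges = 3

Answer: 3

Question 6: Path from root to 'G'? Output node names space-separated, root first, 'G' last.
Answer: D B G

Derivation:
Walk down from root: D -> B -> G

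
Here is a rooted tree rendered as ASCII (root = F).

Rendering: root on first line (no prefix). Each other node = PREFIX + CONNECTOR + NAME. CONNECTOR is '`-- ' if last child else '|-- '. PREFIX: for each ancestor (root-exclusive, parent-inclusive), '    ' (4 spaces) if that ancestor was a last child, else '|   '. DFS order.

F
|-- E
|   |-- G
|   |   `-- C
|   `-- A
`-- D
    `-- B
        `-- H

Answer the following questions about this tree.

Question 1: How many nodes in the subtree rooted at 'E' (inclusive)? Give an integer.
Subtree rooted at E contains: A, C, E, G
Count = 4

Answer: 4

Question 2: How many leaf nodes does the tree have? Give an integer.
Answer: 3

Derivation:
Leaves (nodes with no children): A, C, H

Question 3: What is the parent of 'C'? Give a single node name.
Scan adjacency: C appears as child of G

Answer: G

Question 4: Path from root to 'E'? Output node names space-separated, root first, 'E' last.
Answer: F E

Derivation:
Walk down from root: F -> E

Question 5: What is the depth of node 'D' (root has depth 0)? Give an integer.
Path from root to D: F -> D
Depth = number of edges = 1

Answer: 1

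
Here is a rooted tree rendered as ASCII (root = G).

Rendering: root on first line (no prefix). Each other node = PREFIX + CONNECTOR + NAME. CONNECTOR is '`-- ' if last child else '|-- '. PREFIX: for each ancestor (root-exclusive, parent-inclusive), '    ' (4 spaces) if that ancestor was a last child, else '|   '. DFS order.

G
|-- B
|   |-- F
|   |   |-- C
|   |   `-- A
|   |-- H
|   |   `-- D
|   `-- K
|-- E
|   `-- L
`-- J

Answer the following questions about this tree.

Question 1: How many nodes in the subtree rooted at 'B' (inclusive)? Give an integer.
Answer: 7

Derivation:
Subtree rooted at B contains: A, B, C, D, F, H, K
Count = 7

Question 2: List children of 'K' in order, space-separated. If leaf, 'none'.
Answer: none

Derivation:
Node K's children (from adjacency): (leaf)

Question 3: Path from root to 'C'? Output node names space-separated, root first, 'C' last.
Answer: G B F C

Derivation:
Walk down from root: G -> B -> F -> C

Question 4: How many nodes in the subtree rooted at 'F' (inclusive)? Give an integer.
Subtree rooted at F contains: A, C, F
Count = 3

Answer: 3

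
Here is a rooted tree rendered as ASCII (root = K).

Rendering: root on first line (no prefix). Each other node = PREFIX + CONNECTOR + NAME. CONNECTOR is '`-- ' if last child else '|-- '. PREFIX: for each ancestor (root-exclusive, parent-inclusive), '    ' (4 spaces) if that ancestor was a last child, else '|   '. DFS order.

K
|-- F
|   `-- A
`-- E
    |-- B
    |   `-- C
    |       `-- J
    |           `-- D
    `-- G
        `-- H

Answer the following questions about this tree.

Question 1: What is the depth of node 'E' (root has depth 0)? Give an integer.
Path from root to E: K -> E
Depth = number of edges = 1

Answer: 1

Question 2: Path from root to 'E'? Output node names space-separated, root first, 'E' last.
Answer: K E

Derivation:
Walk down from root: K -> E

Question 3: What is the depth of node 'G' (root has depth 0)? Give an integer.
Path from root to G: K -> E -> G
Depth = number of edges = 2

Answer: 2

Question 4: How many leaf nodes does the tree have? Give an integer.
Answer: 3

Derivation:
Leaves (nodes with no children): A, D, H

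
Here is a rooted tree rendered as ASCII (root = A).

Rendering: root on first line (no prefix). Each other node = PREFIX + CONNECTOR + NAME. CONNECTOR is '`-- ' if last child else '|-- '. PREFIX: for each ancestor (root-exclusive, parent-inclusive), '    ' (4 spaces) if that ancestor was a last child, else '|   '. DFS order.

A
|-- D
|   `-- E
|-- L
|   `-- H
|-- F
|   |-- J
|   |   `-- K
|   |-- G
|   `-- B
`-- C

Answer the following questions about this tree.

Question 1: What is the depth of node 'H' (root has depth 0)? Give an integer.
Path from root to H: A -> L -> H
Depth = number of edges = 2

Answer: 2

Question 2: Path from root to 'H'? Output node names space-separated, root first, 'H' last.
Answer: A L H

Derivation:
Walk down from root: A -> L -> H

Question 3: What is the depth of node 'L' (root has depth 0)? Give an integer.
Path from root to L: A -> L
Depth = number of edges = 1

Answer: 1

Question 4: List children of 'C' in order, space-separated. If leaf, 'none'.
Node C's children (from adjacency): (leaf)

Answer: none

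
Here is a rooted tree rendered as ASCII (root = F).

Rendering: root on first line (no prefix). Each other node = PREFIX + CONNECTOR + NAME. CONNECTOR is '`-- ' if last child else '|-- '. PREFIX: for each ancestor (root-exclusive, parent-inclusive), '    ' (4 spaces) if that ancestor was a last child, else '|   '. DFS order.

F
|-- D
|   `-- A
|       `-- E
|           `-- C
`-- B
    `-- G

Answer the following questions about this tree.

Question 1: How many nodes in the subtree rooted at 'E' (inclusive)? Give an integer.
Subtree rooted at E contains: C, E
Count = 2

Answer: 2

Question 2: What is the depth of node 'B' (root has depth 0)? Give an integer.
Path from root to B: F -> B
Depth = number of edges = 1

Answer: 1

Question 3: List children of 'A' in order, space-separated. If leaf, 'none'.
Node A's children (from adjacency): E

Answer: E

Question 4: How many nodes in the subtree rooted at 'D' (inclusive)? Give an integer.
Answer: 4

Derivation:
Subtree rooted at D contains: A, C, D, E
Count = 4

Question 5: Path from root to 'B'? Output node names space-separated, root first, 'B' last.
Answer: F B

Derivation:
Walk down from root: F -> B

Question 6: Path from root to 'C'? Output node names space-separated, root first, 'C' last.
Answer: F D A E C

Derivation:
Walk down from root: F -> D -> A -> E -> C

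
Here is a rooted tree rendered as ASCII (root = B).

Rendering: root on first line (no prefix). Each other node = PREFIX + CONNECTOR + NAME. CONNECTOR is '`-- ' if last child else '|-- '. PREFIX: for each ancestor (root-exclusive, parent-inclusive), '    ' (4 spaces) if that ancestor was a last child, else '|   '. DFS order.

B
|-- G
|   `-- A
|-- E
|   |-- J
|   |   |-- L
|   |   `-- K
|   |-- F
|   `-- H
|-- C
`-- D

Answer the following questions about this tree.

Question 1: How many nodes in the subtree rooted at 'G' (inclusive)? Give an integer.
Answer: 2

Derivation:
Subtree rooted at G contains: A, G
Count = 2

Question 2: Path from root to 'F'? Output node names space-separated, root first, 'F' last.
Answer: B E F

Derivation:
Walk down from root: B -> E -> F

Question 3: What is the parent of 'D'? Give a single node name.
Scan adjacency: D appears as child of B

Answer: B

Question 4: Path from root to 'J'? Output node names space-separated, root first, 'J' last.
Answer: B E J

Derivation:
Walk down from root: B -> E -> J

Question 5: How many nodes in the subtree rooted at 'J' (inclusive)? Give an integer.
Subtree rooted at J contains: J, K, L
Count = 3

Answer: 3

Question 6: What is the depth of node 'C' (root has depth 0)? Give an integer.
Path from root to C: B -> C
Depth = number of edges = 1

Answer: 1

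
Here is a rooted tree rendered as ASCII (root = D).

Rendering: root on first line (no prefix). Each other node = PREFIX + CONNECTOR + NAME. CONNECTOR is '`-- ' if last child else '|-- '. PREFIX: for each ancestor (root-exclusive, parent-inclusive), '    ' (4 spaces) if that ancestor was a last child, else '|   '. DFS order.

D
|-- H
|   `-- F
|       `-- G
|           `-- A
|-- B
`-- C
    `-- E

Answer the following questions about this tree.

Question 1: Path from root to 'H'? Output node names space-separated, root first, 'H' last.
Answer: D H

Derivation:
Walk down from root: D -> H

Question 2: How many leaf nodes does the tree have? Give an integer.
Answer: 3

Derivation:
Leaves (nodes with no children): A, B, E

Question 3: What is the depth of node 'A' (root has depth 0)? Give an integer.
Answer: 4

Derivation:
Path from root to A: D -> H -> F -> G -> A
Depth = number of edges = 4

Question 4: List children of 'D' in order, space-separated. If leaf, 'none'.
Answer: H B C

Derivation:
Node D's children (from adjacency): H, B, C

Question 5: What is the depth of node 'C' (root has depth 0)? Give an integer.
Answer: 1

Derivation:
Path from root to C: D -> C
Depth = number of edges = 1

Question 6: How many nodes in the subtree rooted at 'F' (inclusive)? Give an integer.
Answer: 3

Derivation:
Subtree rooted at F contains: A, F, G
Count = 3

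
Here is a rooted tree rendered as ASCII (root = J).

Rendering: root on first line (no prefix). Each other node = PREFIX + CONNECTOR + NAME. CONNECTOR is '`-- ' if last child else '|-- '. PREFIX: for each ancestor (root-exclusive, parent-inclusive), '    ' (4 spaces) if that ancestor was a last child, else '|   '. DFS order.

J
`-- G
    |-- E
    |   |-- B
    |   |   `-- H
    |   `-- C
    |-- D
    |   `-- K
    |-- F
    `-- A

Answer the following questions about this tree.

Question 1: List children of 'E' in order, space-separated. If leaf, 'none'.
Node E's children (from adjacency): B, C

Answer: B C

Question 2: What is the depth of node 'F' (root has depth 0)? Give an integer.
Path from root to F: J -> G -> F
Depth = number of edges = 2

Answer: 2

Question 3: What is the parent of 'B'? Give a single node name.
Scan adjacency: B appears as child of E

Answer: E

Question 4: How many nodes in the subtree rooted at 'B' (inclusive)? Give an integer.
Answer: 2

Derivation:
Subtree rooted at B contains: B, H
Count = 2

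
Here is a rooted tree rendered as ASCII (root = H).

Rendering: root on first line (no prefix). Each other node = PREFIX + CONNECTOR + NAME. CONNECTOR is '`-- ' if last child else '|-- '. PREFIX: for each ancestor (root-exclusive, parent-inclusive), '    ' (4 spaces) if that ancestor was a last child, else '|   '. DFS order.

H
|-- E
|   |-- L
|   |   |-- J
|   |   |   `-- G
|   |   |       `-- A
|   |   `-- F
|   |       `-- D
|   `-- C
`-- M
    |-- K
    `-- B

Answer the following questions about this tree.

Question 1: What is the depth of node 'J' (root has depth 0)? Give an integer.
Path from root to J: H -> E -> L -> J
Depth = number of edges = 3

Answer: 3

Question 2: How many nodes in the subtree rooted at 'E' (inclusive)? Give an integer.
Subtree rooted at E contains: A, C, D, E, F, G, J, L
Count = 8

Answer: 8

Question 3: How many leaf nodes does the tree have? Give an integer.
Leaves (nodes with no children): A, B, C, D, K

Answer: 5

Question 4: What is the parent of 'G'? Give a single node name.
Scan adjacency: G appears as child of J

Answer: J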